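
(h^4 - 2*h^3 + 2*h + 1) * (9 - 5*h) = -5*h^5 + 19*h^4 - 18*h^3 - 10*h^2 + 13*h + 9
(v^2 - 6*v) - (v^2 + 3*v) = -9*v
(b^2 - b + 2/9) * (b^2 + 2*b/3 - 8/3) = b^4 - b^3/3 - 28*b^2/9 + 76*b/27 - 16/27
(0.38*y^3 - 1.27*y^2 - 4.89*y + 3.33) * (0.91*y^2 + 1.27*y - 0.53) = 0.3458*y^5 - 0.6731*y^4 - 6.2642*y^3 - 2.5069*y^2 + 6.8208*y - 1.7649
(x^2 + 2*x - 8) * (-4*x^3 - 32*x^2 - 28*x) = -4*x^5 - 40*x^4 - 60*x^3 + 200*x^2 + 224*x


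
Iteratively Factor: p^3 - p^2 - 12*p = (p + 3)*(p^2 - 4*p) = p*(p + 3)*(p - 4)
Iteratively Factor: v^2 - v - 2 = (v - 2)*(v + 1)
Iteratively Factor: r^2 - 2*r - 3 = (r + 1)*(r - 3)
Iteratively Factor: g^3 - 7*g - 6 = (g + 2)*(g^2 - 2*g - 3) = (g - 3)*(g + 2)*(g + 1)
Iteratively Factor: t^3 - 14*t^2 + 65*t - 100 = (t - 5)*(t^2 - 9*t + 20) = (t - 5)^2*(t - 4)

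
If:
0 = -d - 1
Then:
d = -1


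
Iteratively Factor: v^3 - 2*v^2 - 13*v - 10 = (v + 2)*(v^2 - 4*v - 5) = (v + 1)*(v + 2)*(v - 5)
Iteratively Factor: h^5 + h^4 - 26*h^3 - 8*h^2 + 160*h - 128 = (h - 4)*(h^4 + 5*h^3 - 6*h^2 - 32*h + 32) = (h - 4)*(h + 4)*(h^3 + h^2 - 10*h + 8) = (h - 4)*(h + 4)^2*(h^2 - 3*h + 2) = (h - 4)*(h - 2)*(h + 4)^2*(h - 1)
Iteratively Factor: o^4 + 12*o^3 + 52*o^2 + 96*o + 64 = (o + 4)*(o^3 + 8*o^2 + 20*o + 16) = (o + 4)^2*(o^2 + 4*o + 4) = (o + 2)*(o + 4)^2*(o + 2)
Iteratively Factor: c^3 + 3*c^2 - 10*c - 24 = (c + 2)*(c^2 + c - 12) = (c + 2)*(c + 4)*(c - 3)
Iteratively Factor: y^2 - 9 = (y + 3)*(y - 3)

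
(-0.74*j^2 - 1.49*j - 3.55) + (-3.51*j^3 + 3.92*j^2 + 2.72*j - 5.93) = -3.51*j^3 + 3.18*j^2 + 1.23*j - 9.48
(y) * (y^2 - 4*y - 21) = y^3 - 4*y^2 - 21*y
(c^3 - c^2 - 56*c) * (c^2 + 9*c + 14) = c^5 + 8*c^4 - 51*c^3 - 518*c^2 - 784*c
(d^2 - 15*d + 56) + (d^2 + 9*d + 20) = 2*d^2 - 6*d + 76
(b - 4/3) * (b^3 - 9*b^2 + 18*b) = b^4 - 31*b^3/3 + 30*b^2 - 24*b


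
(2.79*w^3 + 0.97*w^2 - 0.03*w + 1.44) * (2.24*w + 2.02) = 6.2496*w^4 + 7.8086*w^3 + 1.8922*w^2 + 3.165*w + 2.9088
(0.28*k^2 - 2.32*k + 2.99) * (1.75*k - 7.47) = 0.49*k^3 - 6.1516*k^2 + 22.5629*k - 22.3353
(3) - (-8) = 11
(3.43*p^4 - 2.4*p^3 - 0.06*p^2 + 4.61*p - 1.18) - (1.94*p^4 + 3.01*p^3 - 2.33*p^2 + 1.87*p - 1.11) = 1.49*p^4 - 5.41*p^3 + 2.27*p^2 + 2.74*p - 0.0699999999999998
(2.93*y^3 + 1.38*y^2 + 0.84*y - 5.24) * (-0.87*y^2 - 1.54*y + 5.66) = -2.5491*y^5 - 5.7128*y^4 + 13.7278*y^3 + 11.076*y^2 + 12.824*y - 29.6584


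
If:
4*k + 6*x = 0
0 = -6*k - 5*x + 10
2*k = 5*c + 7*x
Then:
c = 5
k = 15/4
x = -5/2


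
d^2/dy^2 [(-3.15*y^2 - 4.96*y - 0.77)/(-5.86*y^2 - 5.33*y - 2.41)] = (143.875892*y^3 - 108.268188*y^2 - 275.98842*y - 68.833444)/(201.230056*y^6 + 549.090204*y^5 + 747.70377*y^4 + 603.060185*y^3 + 307.502745*y^2 + 92.871519*y + 13.997521)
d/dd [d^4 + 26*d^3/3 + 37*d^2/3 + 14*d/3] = 4*d^3 + 26*d^2 + 74*d/3 + 14/3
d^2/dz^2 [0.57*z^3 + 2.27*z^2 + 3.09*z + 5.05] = 3.42*z + 4.54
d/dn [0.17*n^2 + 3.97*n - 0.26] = 0.34*n + 3.97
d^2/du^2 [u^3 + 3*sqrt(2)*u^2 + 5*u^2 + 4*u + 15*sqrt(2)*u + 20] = 6*u + 6*sqrt(2) + 10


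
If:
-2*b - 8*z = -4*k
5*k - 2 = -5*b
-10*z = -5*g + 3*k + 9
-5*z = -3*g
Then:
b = 632/255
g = -47/17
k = -106/51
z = -141/85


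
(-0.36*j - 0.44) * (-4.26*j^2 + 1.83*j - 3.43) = 1.5336*j^3 + 1.2156*j^2 + 0.4296*j + 1.5092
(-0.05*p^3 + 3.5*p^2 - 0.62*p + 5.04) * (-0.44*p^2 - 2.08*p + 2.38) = 0.022*p^5 - 1.436*p^4 - 7.1262*p^3 + 7.402*p^2 - 11.9588*p + 11.9952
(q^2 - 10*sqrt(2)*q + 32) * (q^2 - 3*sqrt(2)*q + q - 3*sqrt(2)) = q^4 - 13*sqrt(2)*q^3 + q^3 - 13*sqrt(2)*q^2 + 92*q^2 - 96*sqrt(2)*q + 92*q - 96*sqrt(2)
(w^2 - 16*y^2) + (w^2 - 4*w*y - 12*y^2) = 2*w^2 - 4*w*y - 28*y^2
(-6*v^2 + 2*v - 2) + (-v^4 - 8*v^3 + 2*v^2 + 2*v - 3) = -v^4 - 8*v^3 - 4*v^2 + 4*v - 5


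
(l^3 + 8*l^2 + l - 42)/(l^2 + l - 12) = (l^3 + 8*l^2 + l - 42)/(l^2 + l - 12)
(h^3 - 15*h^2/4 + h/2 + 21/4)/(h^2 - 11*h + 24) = (4*h^2 - 3*h - 7)/(4*(h - 8))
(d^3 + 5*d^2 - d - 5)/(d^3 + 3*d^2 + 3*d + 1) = (d^2 + 4*d - 5)/(d^2 + 2*d + 1)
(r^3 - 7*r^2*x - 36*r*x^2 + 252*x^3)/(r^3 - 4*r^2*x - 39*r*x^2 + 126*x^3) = (-r + 6*x)/(-r + 3*x)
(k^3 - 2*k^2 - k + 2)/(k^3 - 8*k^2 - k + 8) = (k - 2)/(k - 8)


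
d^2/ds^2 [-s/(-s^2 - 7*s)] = 2/(s^3 + 21*s^2 + 147*s + 343)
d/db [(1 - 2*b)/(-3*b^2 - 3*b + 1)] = (-6*b^2 + 6*b + 1)/(9*b^4 + 18*b^3 + 3*b^2 - 6*b + 1)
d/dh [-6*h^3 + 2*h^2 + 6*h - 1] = -18*h^2 + 4*h + 6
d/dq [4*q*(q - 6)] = 8*q - 24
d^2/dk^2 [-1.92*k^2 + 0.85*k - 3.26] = -3.84000000000000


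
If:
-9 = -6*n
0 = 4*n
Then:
No Solution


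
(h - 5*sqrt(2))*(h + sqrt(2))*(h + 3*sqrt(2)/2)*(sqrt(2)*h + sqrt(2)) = sqrt(2)*h^4 - 5*h^3 + sqrt(2)*h^3 - 22*sqrt(2)*h^2 - 5*h^2 - 22*sqrt(2)*h - 30*h - 30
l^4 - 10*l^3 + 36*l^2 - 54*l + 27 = (l - 3)^3*(l - 1)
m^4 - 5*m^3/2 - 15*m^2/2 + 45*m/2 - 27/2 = (m - 3)*(m - 3/2)*(m - 1)*(m + 3)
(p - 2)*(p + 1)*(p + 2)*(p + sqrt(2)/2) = p^4 + sqrt(2)*p^3/2 + p^3 - 4*p^2 + sqrt(2)*p^2/2 - 4*p - 2*sqrt(2)*p - 2*sqrt(2)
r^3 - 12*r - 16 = (r - 4)*(r + 2)^2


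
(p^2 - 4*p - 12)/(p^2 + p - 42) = (p + 2)/(p + 7)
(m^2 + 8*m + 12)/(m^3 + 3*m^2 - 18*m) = (m + 2)/(m*(m - 3))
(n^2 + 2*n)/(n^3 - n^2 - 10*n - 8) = n/(n^2 - 3*n - 4)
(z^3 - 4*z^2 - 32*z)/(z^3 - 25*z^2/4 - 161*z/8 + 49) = 8*z*(z + 4)/(8*z^2 + 14*z - 49)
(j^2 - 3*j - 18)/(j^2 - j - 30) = (j + 3)/(j + 5)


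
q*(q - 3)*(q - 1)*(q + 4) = q^4 - 13*q^2 + 12*q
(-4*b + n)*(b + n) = -4*b^2 - 3*b*n + n^2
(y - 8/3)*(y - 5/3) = y^2 - 13*y/3 + 40/9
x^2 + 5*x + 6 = (x + 2)*(x + 3)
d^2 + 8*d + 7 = (d + 1)*(d + 7)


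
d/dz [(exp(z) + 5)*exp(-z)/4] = -5*exp(-z)/4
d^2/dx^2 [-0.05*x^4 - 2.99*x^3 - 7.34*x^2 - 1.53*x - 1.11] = -0.6*x^2 - 17.94*x - 14.68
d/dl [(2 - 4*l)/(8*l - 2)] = -2/(4*l - 1)^2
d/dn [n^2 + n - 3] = 2*n + 1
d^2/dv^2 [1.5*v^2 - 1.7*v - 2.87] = 3.00000000000000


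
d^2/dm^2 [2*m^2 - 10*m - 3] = 4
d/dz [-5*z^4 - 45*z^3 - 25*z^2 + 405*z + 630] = -20*z^3 - 135*z^2 - 50*z + 405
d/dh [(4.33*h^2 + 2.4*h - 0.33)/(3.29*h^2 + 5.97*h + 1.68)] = (17.9541*h^2 + 16.7202*h + 6.0021)/(10.8241*h^4 + 39.2826*h^3 + 46.6953*h^2 + 20.0592*h + 2.8224)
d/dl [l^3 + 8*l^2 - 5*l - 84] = 3*l^2 + 16*l - 5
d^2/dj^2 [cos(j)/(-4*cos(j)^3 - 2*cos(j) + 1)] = (-8*(6*cos(j)^2 + 1)^2*sin(j)^2*cos(j) + 2*(-30*sin(j)^4 + 39*sin(j)^2 - 7)*(5*cos(j) + cos(3*j) - 1) + (5*cos(j) + cos(3*j) - 1)^2*cos(j))/(5*cos(j) + cos(3*j) - 1)^3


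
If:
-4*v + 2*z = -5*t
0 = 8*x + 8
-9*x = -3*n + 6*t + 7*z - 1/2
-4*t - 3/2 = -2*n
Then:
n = 8*v/5 - 83/140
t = 4*v/5 - 47/70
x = -1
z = 47/28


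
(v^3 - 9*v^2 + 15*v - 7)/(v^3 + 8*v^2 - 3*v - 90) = (v^3 - 9*v^2 + 15*v - 7)/(v^3 + 8*v^2 - 3*v - 90)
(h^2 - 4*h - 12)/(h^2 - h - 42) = (-h^2 + 4*h + 12)/(-h^2 + h + 42)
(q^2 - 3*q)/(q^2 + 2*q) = (q - 3)/(q + 2)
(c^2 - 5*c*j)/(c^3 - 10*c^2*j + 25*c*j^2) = 1/(c - 5*j)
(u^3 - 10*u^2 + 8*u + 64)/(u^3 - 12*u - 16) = (u - 8)/(u + 2)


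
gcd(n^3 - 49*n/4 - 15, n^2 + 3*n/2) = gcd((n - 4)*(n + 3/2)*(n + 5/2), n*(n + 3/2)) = n + 3/2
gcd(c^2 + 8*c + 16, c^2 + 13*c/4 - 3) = c + 4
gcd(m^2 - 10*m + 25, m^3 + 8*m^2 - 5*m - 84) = 1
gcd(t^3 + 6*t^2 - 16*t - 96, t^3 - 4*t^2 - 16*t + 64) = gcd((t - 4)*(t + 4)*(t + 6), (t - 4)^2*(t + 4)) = t^2 - 16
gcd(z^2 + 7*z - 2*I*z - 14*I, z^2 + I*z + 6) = z - 2*I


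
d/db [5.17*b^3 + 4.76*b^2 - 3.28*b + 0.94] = 15.51*b^2 + 9.52*b - 3.28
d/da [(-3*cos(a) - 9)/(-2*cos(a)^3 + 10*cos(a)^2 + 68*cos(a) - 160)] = 3*(cos(a)^3 + 2*cos(a)^2 - 15*cos(a) - 91)*sin(a)/((cos(a) - 8)^2*(cos(a) - 2)^2*(cos(a) + 5)^2)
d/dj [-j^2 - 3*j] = -2*j - 3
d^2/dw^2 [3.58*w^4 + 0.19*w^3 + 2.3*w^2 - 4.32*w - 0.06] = 42.96*w^2 + 1.14*w + 4.6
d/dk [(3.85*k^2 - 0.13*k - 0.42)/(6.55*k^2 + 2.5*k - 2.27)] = (10.4765*k^2 - 11.977*k + 1.3451)/(42.9025*k^4 + 32.75*k^3 - 23.487*k^2 - 11.35*k + 5.1529)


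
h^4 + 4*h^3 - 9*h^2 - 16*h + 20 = (h - 2)*(h - 1)*(h + 2)*(h + 5)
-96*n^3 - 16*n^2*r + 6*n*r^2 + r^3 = (-4*n + r)*(4*n + r)*(6*n + r)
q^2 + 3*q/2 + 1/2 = (q + 1/2)*(q + 1)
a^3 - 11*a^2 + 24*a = a*(a - 8)*(a - 3)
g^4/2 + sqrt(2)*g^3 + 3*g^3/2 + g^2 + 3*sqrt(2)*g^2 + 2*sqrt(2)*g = g*(g/2 + sqrt(2))*(g + 1)*(g + 2)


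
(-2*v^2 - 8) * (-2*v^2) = 4*v^4 + 16*v^2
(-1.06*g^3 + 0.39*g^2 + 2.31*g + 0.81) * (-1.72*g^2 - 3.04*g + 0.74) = 1.8232*g^5 + 2.5516*g^4 - 5.9432*g^3 - 8.127*g^2 - 0.753*g + 0.5994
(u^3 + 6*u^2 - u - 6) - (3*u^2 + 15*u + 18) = u^3 + 3*u^2 - 16*u - 24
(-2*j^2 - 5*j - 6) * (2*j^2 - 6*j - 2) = -4*j^4 + 2*j^3 + 22*j^2 + 46*j + 12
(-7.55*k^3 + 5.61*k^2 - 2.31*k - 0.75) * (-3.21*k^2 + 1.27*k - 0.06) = 24.2355*k^5 - 27.5966*k^4 + 14.9928*k^3 - 0.8628*k^2 - 0.8139*k + 0.045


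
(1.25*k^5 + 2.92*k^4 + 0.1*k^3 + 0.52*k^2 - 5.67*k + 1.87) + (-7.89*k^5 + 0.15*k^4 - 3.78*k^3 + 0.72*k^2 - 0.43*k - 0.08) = -6.64*k^5 + 3.07*k^4 - 3.68*k^3 + 1.24*k^2 - 6.1*k + 1.79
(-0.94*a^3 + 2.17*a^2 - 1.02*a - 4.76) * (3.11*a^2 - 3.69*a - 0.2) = -2.9234*a^5 + 10.2173*a^4 - 10.9915*a^3 - 11.4738*a^2 + 17.7684*a + 0.952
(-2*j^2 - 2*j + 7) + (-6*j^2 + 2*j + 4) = 11 - 8*j^2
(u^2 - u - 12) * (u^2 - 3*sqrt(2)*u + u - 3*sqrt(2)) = u^4 - 3*sqrt(2)*u^3 - 13*u^2 - 12*u + 39*sqrt(2)*u + 36*sqrt(2)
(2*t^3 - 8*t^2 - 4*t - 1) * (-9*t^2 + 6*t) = -18*t^5 + 84*t^4 - 12*t^3 - 15*t^2 - 6*t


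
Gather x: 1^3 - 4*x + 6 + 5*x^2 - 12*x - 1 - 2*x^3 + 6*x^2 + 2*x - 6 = -2*x^3 + 11*x^2 - 14*x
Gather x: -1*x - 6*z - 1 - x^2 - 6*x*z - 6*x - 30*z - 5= -x^2 + x*(-6*z - 7) - 36*z - 6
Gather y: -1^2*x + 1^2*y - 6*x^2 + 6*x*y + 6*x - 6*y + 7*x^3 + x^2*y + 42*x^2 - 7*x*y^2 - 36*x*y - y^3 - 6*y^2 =7*x^3 + 36*x^2 + 5*x - y^3 + y^2*(-7*x - 6) + y*(x^2 - 30*x - 5)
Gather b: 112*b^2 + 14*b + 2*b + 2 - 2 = 112*b^2 + 16*b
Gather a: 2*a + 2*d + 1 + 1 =2*a + 2*d + 2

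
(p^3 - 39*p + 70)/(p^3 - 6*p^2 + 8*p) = (p^2 + 2*p - 35)/(p*(p - 4))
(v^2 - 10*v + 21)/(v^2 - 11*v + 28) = (v - 3)/(v - 4)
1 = 1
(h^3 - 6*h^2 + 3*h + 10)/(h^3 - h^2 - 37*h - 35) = (h^2 - 7*h + 10)/(h^2 - 2*h - 35)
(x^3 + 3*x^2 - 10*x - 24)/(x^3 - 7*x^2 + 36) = (x + 4)/(x - 6)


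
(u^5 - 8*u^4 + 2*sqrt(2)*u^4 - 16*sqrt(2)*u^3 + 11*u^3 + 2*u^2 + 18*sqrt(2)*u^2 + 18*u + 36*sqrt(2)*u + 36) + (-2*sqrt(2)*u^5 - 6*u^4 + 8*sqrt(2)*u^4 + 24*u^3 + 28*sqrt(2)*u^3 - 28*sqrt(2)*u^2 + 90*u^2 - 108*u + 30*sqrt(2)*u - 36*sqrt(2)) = -2*sqrt(2)*u^5 + u^5 - 14*u^4 + 10*sqrt(2)*u^4 + 12*sqrt(2)*u^3 + 35*u^3 - 10*sqrt(2)*u^2 + 92*u^2 - 90*u + 66*sqrt(2)*u - 36*sqrt(2) + 36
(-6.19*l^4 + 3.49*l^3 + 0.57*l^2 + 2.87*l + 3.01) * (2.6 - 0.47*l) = 2.9093*l^5 - 17.7343*l^4 + 8.8061*l^3 + 0.1331*l^2 + 6.0473*l + 7.826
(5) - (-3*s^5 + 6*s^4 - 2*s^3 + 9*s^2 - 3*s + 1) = 3*s^5 - 6*s^4 + 2*s^3 - 9*s^2 + 3*s + 4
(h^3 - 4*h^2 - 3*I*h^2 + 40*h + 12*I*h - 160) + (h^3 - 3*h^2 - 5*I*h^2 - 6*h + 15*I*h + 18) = 2*h^3 - 7*h^2 - 8*I*h^2 + 34*h + 27*I*h - 142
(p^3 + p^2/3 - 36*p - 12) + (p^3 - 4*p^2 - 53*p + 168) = 2*p^3 - 11*p^2/3 - 89*p + 156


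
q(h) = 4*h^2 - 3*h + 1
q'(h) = 8*h - 3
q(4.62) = 72.52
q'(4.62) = 33.96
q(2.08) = 12.07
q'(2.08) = 13.64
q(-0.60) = 4.24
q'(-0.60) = -7.80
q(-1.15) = 9.74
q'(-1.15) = -12.20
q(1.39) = 4.56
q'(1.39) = 8.12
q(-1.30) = 11.66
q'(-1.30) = -13.40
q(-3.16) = 50.42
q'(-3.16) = -28.28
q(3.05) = 29.06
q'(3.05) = 21.40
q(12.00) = 541.00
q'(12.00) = 93.00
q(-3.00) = 46.00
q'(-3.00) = -27.00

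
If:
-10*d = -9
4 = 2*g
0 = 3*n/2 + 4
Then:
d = 9/10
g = 2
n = -8/3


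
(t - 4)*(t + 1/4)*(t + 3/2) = t^3 - 9*t^2/4 - 53*t/8 - 3/2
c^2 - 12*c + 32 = (c - 8)*(c - 4)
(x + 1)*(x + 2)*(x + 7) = x^3 + 10*x^2 + 23*x + 14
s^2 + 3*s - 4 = (s - 1)*(s + 4)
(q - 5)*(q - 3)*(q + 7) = q^3 - q^2 - 41*q + 105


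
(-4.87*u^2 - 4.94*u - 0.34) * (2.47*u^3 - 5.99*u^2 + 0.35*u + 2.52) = -12.0289*u^5 + 16.9695*u^4 + 27.0463*u^3 - 11.9648*u^2 - 12.5678*u - 0.8568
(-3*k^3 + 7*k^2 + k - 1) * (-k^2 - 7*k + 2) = 3*k^5 + 14*k^4 - 56*k^3 + 8*k^2 + 9*k - 2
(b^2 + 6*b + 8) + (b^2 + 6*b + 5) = 2*b^2 + 12*b + 13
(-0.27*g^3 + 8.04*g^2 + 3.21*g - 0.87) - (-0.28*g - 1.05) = -0.27*g^3 + 8.04*g^2 + 3.49*g + 0.18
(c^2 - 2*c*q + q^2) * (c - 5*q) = c^3 - 7*c^2*q + 11*c*q^2 - 5*q^3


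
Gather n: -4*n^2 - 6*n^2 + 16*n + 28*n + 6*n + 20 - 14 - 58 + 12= -10*n^2 + 50*n - 40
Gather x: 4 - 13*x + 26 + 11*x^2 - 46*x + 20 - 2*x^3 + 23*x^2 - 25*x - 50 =-2*x^3 + 34*x^2 - 84*x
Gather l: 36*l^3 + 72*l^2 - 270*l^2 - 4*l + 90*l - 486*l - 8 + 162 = 36*l^3 - 198*l^2 - 400*l + 154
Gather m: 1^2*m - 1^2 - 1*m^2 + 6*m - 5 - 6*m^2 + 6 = -7*m^2 + 7*m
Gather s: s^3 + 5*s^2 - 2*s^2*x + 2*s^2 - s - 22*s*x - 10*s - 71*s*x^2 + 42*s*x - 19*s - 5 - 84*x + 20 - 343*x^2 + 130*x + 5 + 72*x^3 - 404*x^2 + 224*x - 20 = s^3 + s^2*(7 - 2*x) + s*(-71*x^2 + 20*x - 30) + 72*x^3 - 747*x^2 + 270*x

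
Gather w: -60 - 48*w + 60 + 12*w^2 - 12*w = 12*w^2 - 60*w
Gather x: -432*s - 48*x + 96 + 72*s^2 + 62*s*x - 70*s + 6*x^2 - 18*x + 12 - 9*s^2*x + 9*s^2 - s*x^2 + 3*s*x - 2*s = 81*s^2 - 504*s + x^2*(6 - s) + x*(-9*s^2 + 65*s - 66) + 108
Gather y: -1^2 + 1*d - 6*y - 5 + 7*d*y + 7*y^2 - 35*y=d + 7*y^2 + y*(7*d - 41) - 6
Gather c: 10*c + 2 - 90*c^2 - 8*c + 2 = -90*c^2 + 2*c + 4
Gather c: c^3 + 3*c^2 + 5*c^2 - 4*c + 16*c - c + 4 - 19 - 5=c^3 + 8*c^2 + 11*c - 20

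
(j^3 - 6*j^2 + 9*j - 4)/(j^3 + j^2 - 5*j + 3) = (j - 4)/(j + 3)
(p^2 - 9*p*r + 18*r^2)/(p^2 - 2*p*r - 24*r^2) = (p - 3*r)/(p + 4*r)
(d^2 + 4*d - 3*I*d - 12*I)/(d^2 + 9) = (d + 4)/(d + 3*I)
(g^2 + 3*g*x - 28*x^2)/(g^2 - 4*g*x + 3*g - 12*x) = (g + 7*x)/(g + 3)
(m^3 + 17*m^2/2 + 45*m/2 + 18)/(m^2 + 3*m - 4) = (2*m^2 + 9*m + 9)/(2*(m - 1))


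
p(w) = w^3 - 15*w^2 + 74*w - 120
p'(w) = 3*w^2 - 30*w + 74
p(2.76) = -9.00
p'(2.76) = 14.05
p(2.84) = -7.92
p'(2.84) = 13.00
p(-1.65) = -287.43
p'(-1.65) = 131.67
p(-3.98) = -715.17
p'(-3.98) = 240.92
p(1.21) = -50.65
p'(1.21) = 42.09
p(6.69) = 3.14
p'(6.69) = 7.57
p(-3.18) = -539.16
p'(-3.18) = 199.74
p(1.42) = -42.30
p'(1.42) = 37.45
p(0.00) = -120.00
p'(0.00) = 74.00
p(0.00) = -120.00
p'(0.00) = 74.00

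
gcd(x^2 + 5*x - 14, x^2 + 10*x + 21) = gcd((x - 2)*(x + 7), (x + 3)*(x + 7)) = x + 7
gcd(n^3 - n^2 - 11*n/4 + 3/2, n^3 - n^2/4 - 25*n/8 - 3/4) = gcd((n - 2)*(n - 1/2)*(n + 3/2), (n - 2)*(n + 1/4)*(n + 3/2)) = n^2 - n/2 - 3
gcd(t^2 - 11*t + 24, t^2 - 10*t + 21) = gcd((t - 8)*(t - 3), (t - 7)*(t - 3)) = t - 3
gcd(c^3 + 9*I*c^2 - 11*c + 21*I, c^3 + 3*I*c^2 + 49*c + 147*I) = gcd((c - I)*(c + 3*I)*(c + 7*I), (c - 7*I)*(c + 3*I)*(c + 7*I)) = c^2 + 10*I*c - 21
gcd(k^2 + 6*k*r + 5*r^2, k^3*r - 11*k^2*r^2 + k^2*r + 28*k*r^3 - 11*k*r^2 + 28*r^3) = 1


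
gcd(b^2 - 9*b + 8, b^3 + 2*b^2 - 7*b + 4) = b - 1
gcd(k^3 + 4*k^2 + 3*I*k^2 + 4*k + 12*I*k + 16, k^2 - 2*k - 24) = k + 4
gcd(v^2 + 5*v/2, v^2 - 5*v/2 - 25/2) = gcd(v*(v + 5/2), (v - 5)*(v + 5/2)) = v + 5/2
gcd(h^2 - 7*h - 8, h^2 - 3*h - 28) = 1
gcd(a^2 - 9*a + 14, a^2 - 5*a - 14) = a - 7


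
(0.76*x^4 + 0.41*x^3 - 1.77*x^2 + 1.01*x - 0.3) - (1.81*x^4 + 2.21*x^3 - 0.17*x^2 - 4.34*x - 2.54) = -1.05*x^4 - 1.8*x^3 - 1.6*x^2 + 5.35*x + 2.24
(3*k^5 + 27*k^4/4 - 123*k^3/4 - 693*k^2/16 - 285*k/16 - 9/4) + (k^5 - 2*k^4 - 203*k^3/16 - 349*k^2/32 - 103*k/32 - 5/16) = 4*k^5 + 19*k^4/4 - 695*k^3/16 - 1735*k^2/32 - 673*k/32 - 41/16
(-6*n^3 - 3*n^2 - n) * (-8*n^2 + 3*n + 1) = 48*n^5 + 6*n^4 - 7*n^3 - 6*n^2 - n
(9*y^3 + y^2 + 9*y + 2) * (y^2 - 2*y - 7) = 9*y^5 - 17*y^4 - 56*y^3 - 23*y^2 - 67*y - 14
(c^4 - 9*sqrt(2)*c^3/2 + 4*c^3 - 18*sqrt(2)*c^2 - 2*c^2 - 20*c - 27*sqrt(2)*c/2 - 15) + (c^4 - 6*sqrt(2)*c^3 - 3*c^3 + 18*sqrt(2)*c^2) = 2*c^4 - 21*sqrt(2)*c^3/2 + c^3 - 2*c^2 - 20*c - 27*sqrt(2)*c/2 - 15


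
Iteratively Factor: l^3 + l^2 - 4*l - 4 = (l + 2)*(l^2 - l - 2) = (l + 1)*(l + 2)*(l - 2)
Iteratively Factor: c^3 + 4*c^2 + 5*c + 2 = (c + 1)*(c^2 + 3*c + 2) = (c + 1)^2*(c + 2)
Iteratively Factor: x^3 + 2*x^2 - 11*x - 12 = (x + 4)*(x^2 - 2*x - 3) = (x - 3)*(x + 4)*(x + 1)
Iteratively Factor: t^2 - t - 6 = (t - 3)*(t + 2)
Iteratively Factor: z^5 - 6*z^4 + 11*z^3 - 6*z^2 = (z)*(z^4 - 6*z^3 + 11*z^2 - 6*z) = z*(z - 3)*(z^3 - 3*z^2 + 2*z) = z^2*(z - 3)*(z^2 - 3*z + 2) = z^2*(z - 3)*(z - 1)*(z - 2)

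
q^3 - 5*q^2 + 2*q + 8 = (q - 4)*(q - 2)*(q + 1)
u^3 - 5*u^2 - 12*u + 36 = (u - 6)*(u - 2)*(u + 3)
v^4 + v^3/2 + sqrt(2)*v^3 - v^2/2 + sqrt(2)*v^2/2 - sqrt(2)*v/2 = v*(v - 1/2)*(v + 1)*(v + sqrt(2))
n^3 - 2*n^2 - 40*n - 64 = (n - 8)*(n + 2)*(n + 4)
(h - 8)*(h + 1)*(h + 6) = h^3 - h^2 - 50*h - 48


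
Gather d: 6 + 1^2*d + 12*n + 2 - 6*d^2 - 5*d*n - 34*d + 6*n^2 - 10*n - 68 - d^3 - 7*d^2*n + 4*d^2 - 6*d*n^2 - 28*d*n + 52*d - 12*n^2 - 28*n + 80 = -d^3 + d^2*(-7*n - 2) + d*(-6*n^2 - 33*n + 19) - 6*n^2 - 26*n + 20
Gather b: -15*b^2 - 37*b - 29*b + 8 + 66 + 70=-15*b^2 - 66*b + 144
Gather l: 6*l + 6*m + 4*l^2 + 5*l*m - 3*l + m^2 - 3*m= 4*l^2 + l*(5*m + 3) + m^2 + 3*m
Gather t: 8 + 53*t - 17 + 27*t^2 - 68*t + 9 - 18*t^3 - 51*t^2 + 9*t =-18*t^3 - 24*t^2 - 6*t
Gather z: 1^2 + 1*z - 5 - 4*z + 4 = -3*z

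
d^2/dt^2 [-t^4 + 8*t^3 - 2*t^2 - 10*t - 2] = -12*t^2 + 48*t - 4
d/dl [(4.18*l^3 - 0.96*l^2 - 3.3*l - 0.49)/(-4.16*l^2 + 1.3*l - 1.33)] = (-17.3888*l^4 + 10.868*l^3 - 31.6542*l^2 - 1.5232*l + 5.026)/(17.3056*l^4 - 10.816*l^3 + 12.7556*l^2 - 3.458*l + 1.7689)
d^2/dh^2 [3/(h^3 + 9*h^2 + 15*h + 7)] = 36*(h^2 + 10*h + 27)/(h^7 + 25*h^6 + 237*h^5 + 1061*h^4 + 2339*h^3 + 2667*h^2 + 1519*h + 343)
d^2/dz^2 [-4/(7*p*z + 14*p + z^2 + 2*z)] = 8*(7*p*z + 14*p + z^2 + 2*z - (7*p + 2*z + 2)^2)/(7*p*z + 14*p + z^2 + 2*z)^3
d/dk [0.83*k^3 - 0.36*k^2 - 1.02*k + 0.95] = 2.49*k^2 - 0.72*k - 1.02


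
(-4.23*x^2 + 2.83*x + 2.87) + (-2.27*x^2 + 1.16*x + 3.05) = -6.5*x^2 + 3.99*x + 5.92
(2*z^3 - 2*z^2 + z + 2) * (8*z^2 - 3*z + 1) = 16*z^5 - 22*z^4 + 16*z^3 + 11*z^2 - 5*z + 2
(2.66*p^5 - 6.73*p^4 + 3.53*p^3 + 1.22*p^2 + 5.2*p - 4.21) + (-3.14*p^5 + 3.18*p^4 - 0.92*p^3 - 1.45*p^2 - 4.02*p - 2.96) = -0.48*p^5 - 3.55*p^4 + 2.61*p^3 - 0.23*p^2 + 1.18*p - 7.17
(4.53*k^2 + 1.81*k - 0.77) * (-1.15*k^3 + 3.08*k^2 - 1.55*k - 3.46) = -5.2095*k^5 + 11.8709*k^4 - 0.5612*k^3 - 20.8509*k^2 - 5.0691*k + 2.6642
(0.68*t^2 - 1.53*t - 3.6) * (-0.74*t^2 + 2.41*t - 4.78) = -0.5032*t^4 + 2.771*t^3 - 4.2737*t^2 - 1.3626*t + 17.208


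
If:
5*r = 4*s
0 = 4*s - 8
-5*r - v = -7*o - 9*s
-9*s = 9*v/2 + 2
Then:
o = -130/63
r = 8/5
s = 2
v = -40/9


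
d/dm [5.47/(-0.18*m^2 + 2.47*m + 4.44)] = (1.9692*m - 13.5109)/(-0.18*m^2 + 2.47*m + 4.44)^2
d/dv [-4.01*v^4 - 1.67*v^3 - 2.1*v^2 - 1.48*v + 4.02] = -16.04*v^3 - 5.01*v^2 - 4.2*v - 1.48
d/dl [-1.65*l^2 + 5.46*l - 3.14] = 5.46 - 3.3*l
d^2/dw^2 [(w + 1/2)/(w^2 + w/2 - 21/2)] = 2*((2*w + 1)*(4*w + 1)^2 - 4*(3*w + 1)*(2*w^2 + w - 21))/(2*w^2 + w - 21)^3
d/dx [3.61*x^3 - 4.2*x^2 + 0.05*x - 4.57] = 10.83*x^2 - 8.4*x + 0.05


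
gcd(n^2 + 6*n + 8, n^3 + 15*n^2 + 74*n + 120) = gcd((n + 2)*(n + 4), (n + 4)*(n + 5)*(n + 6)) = n + 4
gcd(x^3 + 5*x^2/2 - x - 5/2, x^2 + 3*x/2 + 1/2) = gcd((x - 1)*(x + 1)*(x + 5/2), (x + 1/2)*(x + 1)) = x + 1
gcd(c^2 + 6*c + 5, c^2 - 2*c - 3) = c + 1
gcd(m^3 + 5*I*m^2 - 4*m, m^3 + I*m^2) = m^2 + I*m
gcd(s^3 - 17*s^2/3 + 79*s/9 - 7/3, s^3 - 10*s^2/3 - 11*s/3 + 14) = s^2 - 16*s/3 + 7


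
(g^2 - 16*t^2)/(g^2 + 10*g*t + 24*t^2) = (g - 4*t)/(g + 6*t)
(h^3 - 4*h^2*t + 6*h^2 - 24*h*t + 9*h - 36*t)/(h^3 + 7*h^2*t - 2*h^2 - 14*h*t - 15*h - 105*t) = (h^2 - 4*h*t + 3*h - 12*t)/(h^2 + 7*h*t - 5*h - 35*t)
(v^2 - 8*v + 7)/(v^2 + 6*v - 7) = (v - 7)/(v + 7)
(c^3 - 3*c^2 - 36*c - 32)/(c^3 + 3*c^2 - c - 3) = (c^2 - 4*c - 32)/(c^2 + 2*c - 3)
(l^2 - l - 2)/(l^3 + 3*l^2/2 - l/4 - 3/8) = 8*(l^2 - l - 2)/(8*l^3 + 12*l^2 - 2*l - 3)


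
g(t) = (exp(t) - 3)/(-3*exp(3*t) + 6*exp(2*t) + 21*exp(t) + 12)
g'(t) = (exp(t) - 3)*(9*exp(3*t) - 12*exp(2*t) - 21*exp(t))/(-3*exp(3*t) + 6*exp(2*t) + 21*exp(t) + 12)^2 + exp(t)/(-3*exp(3*t) + 6*exp(2*t) + 21*exp(t) + 12)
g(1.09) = -0.00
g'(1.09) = 0.06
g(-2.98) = -0.23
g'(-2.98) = 0.02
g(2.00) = -0.01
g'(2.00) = 0.01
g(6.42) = -0.00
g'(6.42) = 0.00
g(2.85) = -0.00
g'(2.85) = 0.00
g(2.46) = -0.00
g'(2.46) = 0.00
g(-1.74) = -0.18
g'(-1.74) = 0.06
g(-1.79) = -0.18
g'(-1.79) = 0.05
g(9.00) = 0.00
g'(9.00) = 0.00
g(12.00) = 0.00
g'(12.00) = 0.00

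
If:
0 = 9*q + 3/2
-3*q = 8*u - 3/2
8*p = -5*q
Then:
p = 5/48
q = -1/6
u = 1/4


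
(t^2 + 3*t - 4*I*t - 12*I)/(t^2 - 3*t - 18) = (t - 4*I)/(t - 6)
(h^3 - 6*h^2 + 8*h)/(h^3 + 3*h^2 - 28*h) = (h - 2)/(h + 7)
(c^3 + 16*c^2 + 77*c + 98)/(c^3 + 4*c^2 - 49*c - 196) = (c^2 + 9*c + 14)/(c^2 - 3*c - 28)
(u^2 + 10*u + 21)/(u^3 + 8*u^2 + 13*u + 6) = (u^2 + 10*u + 21)/(u^3 + 8*u^2 + 13*u + 6)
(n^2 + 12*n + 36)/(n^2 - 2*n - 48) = (n + 6)/(n - 8)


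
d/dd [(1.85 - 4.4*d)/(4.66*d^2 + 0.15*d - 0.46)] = (20.504*d^2 - 17.242*d + 1.7465)/(21.7156*d^4 + 1.398*d^3 - 4.2647*d^2 - 0.138*d + 0.2116)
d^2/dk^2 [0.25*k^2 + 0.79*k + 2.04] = 0.500000000000000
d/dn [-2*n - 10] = -2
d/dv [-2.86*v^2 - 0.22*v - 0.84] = -5.72*v - 0.22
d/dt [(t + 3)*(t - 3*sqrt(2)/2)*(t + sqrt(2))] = 3*t^2 - sqrt(2)*t + 6*t - 3 - 3*sqrt(2)/2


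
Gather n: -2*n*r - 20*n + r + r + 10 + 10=n*(-2*r - 20) + 2*r + 20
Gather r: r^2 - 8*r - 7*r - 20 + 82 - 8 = r^2 - 15*r + 54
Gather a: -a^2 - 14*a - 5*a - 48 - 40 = -a^2 - 19*a - 88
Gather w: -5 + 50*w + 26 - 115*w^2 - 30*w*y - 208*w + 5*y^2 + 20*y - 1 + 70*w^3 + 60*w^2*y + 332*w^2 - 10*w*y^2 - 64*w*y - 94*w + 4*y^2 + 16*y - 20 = 70*w^3 + w^2*(60*y + 217) + w*(-10*y^2 - 94*y - 252) + 9*y^2 + 36*y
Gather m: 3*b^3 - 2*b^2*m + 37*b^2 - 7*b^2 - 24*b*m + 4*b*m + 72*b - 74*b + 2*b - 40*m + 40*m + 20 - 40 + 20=3*b^3 + 30*b^2 + m*(-2*b^2 - 20*b)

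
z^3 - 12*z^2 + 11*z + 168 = (z - 8)*(z - 7)*(z + 3)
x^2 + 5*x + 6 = (x + 2)*(x + 3)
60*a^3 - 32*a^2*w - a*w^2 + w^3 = (-5*a + w)*(-2*a + w)*(6*a + w)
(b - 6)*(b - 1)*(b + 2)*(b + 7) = b^4 + 2*b^3 - 43*b^2 - 44*b + 84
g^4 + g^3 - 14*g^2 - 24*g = g*(g - 4)*(g + 2)*(g + 3)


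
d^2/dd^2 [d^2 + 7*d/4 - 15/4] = 2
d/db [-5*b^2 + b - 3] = 1 - 10*b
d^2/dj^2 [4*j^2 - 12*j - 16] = 8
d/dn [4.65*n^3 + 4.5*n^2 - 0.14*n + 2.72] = 13.95*n^2 + 9.0*n - 0.14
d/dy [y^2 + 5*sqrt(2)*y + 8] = 2*y + 5*sqrt(2)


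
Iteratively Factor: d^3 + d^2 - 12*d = (d + 4)*(d^2 - 3*d) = (d - 3)*(d + 4)*(d)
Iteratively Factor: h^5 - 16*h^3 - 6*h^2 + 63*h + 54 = (h + 1)*(h^4 - h^3 - 15*h^2 + 9*h + 54) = (h + 1)*(h + 3)*(h^3 - 4*h^2 - 3*h + 18) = (h - 3)*(h + 1)*(h + 3)*(h^2 - h - 6) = (h - 3)^2*(h + 1)*(h + 3)*(h + 2)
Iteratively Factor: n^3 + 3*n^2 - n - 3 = (n - 1)*(n^2 + 4*n + 3) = (n - 1)*(n + 3)*(n + 1)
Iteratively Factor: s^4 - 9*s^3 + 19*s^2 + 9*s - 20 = (s + 1)*(s^3 - 10*s^2 + 29*s - 20) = (s - 1)*(s + 1)*(s^2 - 9*s + 20) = (s - 4)*(s - 1)*(s + 1)*(s - 5)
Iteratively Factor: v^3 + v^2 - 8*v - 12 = (v + 2)*(v^2 - v - 6) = (v - 3)*(v + 2)*(v + 2)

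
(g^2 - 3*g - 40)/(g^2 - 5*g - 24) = (g + 5)/(g + 3)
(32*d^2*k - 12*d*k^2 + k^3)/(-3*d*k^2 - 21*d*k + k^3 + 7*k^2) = (-32*d^2 + 12*d*k - k^2)/(3*d*k + 21*d - k^2 - 7*k)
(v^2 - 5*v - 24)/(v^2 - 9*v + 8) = (v + 3)/(v - 1)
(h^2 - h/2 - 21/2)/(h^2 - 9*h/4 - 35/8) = 4*(h + 3)/(4*h + 5)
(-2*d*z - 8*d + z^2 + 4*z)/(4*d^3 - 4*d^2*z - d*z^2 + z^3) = (z + 4)/(-2*d^2 + d*z + z^2)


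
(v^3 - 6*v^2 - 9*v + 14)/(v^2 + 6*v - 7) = (v^2 - 5*v - 14)/(v + 7)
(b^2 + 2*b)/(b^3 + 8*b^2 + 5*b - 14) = b/(b^2 + 6*b - 7)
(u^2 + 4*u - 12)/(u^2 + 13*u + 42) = (u - 2)/(u + 7)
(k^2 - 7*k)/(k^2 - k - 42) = k/(k + 6)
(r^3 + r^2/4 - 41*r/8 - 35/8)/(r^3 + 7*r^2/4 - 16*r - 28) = (2*r^2 - 3*r - 5)/(2*(r^2 - 16))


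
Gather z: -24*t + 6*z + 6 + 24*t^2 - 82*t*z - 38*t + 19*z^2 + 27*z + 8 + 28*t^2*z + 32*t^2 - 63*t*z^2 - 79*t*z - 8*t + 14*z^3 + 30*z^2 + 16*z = 56*t^2 - 70*t + 14*z^3 + z^2*(49 - 63*t) + z*(28*t^2 - 161*t + 49) + 14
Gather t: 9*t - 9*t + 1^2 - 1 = 0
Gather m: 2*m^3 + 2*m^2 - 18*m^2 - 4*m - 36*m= 2*m^3 - 16*m^2 - 40*m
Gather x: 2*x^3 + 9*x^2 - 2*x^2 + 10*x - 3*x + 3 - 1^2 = 2*x^3 + 7*x^2 + 7*x + 2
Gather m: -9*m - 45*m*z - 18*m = m*(-45*z - 27)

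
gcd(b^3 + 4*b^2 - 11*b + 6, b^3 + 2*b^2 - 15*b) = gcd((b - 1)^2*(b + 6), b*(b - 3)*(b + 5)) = 1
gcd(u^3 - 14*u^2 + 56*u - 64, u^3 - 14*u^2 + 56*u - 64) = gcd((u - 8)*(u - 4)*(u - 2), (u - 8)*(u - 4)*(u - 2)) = u^3 - 14*u^2 + 56*u - 64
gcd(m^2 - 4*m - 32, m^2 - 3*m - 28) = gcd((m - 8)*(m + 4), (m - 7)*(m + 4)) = m + 4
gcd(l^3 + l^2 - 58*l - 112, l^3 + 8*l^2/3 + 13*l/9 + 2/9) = l + 2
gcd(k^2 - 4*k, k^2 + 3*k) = k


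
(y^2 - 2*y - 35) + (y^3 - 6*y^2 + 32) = y^3 - 5*y^2 - 2*y - 3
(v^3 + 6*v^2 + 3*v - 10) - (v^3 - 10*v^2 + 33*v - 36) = 16*v^2 - 30*v + 26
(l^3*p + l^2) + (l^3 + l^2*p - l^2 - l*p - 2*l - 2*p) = l^3*p + l^3 + l^2*p - l*p - 2*l - 2*p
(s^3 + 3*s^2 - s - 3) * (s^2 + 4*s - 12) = s^5 + 7*s^4 - s^3 - 43*s^2 + 36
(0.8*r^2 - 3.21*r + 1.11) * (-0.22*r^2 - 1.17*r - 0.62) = -0.176*r^4 - 0.2298*r^3 + 3.0155*r^2 + 0.6915*r - 0.6882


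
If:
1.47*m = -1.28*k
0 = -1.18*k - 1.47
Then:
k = -1.25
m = 1.08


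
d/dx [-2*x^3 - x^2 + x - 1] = -6*x^2 - 2*x + 1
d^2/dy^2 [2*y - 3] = 0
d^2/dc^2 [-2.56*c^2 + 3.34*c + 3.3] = -5.12000000000000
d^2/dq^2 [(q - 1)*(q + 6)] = 2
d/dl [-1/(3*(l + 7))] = 1/(3*(l + 7)^2)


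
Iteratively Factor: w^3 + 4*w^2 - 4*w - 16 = (w - 2)*(w^2 + 6*w + 8) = (w - 2)*(w + 4)*(w + 2)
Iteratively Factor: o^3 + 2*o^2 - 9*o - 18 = (o - 3)*(o^2 + 5*o + 6) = (o - 3)*(o + 2)*(o + 3)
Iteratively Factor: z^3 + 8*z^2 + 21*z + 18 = (z + 2)*(z^2 + 6*z + 9) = (z + 2)*(z + 3)*(z + 3)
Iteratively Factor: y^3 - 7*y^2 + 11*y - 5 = (y - 5)*(y^2 - 2*y + 1) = (y - 5)*(y - 1)*(y - 1)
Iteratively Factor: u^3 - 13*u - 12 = (u - 4)*(u^2 + 4*u + 3) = (u - 4)*(u + 1)*(u + 3)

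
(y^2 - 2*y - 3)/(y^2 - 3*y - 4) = (y - 3)/(y - 4)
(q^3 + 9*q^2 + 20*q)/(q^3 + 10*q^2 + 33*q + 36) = q*(q + 5)/(q^2 + 6*q + 9)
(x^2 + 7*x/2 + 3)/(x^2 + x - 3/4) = 2*(x + 2)/(2*x - 1)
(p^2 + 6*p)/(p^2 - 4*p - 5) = p*(p + 6)/(p^2 - 4*p - 5)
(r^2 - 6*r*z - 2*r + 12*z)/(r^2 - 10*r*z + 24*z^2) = (2 - r)/(-r + 4*z)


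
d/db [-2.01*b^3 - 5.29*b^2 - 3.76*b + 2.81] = -6.03*b^2 - 10.58*b - 3.76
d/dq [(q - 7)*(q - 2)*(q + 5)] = 3*q^2 - 8*q - 31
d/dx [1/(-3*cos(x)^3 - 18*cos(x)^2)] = -(cos(x) + 4)*sin(x)/((cos(x) + 6)^2*cos(x)^3)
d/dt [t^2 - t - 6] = 2*t - 1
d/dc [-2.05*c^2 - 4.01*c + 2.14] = -4.1*c - 4.01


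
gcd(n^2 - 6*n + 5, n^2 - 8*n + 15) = n - 5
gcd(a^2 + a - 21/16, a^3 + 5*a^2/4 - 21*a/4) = 1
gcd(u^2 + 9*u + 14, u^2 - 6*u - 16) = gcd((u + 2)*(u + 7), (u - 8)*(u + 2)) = u + 2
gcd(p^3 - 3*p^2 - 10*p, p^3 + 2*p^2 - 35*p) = p^2 - 5*p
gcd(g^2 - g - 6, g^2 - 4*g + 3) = g - 3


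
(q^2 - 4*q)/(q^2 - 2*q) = (q - 4)/(q - 2)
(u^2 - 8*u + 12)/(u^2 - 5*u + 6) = (u - 6)/(u - 3)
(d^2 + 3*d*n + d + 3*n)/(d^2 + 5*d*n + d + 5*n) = (d + 3*n)/(d + 5*n)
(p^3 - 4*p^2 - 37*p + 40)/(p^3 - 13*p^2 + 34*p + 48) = (p^2 + 4*p - 5)/(p^2 - 5*p - 6)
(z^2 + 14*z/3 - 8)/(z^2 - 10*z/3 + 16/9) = 3*(3*z^2 + 14*z - 24)/(9*z^2 - 30*z + 16)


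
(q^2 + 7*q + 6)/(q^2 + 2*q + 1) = (q + 6)/(q + 1)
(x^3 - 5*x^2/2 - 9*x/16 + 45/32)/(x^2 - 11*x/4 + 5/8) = (16*x^2 - 9)/(4*(4*x - 1))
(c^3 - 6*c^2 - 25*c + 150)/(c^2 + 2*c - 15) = (c^2 - 11*c + 30)/(c - 3)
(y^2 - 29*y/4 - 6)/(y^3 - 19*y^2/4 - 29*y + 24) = (4*y + 3)/(4*y^2 + 13*y - 12)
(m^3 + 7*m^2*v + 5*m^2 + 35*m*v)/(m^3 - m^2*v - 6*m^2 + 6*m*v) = (m^2 + 7*m*v + 5*m + 35*v)/(m^2 - m*v - 6*m + 6*v)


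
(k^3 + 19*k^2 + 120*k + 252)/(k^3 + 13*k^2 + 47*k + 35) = (k^2 + 12*k + 36)/(k^2 + 6*k + 5)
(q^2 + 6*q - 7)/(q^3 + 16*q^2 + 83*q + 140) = (q - 1)/(q^2 + 9*q + 20)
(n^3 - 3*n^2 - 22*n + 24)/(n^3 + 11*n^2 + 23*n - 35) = (n^2 - 2*n - 24)/(n^2 + 12*n + 35)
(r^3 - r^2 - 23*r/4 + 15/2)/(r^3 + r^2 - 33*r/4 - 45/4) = (2*r^2 - 7*r + 6)/(2*r^2 - 3*r - 9)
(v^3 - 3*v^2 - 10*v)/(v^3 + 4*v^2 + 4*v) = (v - 5)/(v + 2)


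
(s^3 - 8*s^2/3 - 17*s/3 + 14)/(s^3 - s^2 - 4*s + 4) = (s^2 - 2*s/3 - 7)/(s^2 + s - 2)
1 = 1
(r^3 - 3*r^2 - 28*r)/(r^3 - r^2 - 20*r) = (r - 7)/(r - 5)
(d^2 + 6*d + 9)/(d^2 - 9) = (d + 3)/(d - 3)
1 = 1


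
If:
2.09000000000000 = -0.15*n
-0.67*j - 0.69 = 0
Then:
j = -1.03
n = -13.93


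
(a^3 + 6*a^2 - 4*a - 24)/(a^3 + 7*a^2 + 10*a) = (a^2 + 4*a - 12)/(a*(a + 5))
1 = 1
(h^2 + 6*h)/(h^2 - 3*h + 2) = h*(h + 6)/(h^2 - 3*h + 2)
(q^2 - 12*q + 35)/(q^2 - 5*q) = (q - 7)/q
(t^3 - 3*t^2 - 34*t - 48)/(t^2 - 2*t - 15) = (t^2 - 6*t - 16)/(t - 5)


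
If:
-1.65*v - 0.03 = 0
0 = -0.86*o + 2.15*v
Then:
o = -0.05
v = -0.02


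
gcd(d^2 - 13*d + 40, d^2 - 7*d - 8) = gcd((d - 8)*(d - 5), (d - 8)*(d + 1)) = d - 8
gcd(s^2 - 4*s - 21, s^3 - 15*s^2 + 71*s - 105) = s - 7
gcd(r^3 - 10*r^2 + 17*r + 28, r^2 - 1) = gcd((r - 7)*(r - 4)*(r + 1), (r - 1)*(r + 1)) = r + 1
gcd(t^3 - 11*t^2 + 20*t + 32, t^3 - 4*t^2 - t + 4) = t^2 - 3*t - 4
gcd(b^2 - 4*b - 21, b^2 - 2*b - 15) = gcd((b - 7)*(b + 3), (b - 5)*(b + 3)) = b + 3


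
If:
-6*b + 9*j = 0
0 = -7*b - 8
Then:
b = -8/7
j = -16/21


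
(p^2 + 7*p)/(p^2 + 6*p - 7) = p/(p - 1)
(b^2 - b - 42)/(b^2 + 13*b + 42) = (b - 7)/(b + 7)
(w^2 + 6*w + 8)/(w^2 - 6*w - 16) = (w + 4)/(w - 8)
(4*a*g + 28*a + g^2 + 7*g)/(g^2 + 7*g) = (4*a + g)/g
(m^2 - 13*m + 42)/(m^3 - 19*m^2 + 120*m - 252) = 1/(m - 6)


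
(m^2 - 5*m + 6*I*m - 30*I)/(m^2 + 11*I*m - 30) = (m - 5)/(m + 5*I)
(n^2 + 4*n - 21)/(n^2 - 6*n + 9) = (n + 7)/(n - 3)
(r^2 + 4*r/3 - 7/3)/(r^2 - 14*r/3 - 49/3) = (r - 1)/(r - 7)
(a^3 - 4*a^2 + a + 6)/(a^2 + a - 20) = (a^3 - 4*a^2 + a + 6)/(a^2 + a - 20)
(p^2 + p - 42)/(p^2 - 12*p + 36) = (p + 7)/(p - 6)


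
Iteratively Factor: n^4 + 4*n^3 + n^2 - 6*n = (n)*(n^3 + 4*n^2 + n - 6) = n*(n - 1)*(n^2 + 5*n + 6) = n*(n - 1)*(n + 2)*(n + 3)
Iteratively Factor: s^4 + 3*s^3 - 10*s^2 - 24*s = (s + 4)*(s^3 - s^2 - 6*s) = (s - 3)*(s + 4)*(s^2 + 2*s) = s*(s - 3)*(s + 4)*(s + 2)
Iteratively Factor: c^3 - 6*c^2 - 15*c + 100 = (c - 5)*(c^2 - c - 20) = (c - 5)*(c + 4)*(c - 5)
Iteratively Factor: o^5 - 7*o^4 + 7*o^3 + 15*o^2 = (o)*(o^4 - 7*o^3 + 7*o^2 + 15*o) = o*(o - 3)*(o^3 - 4*o^2 - 5*o) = o^2*(o - 3)*(o^2 - 4*o - 5) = o^2*(o - 5)*(o - 3)*(o + 1)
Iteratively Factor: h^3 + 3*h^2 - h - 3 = (h - 1)*(h^2 + 4*h + 3) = (h - 1)*(h + 3)*(h + 1)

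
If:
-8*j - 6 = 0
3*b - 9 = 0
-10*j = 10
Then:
No Solution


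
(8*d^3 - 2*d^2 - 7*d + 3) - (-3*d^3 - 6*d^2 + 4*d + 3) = 11*d^3 + 4*d^2 - 11*d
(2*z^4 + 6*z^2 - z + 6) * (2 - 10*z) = -20*z^5 + 4*z^4 - 60*z^3 + 22*z^2 - 62*z + 12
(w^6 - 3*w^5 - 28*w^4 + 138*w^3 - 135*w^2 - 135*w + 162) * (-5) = -5*w^6 + 15*w^5 + 140*w^4 - 690*w^3 + 675*w^2 + 675*w - 810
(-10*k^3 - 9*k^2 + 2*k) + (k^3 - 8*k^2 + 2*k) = -9*k^3 - 17*k^2 + 4*k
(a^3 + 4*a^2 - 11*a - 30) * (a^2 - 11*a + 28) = a^5 - 7*a^4 - 27*a^3 + 203*a^2 + 22*a - 840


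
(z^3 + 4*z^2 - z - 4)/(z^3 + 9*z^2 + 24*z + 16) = (z - 1)/(z + 4)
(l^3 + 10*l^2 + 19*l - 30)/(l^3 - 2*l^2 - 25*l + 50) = (l^2 + 5*l - 6)/(l^2 - 7*l + 10)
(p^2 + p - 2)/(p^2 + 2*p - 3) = (p + 2)/(p + 3)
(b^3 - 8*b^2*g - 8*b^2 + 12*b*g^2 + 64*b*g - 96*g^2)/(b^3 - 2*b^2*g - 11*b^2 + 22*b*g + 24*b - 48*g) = (b - 6*g)/(b - 3)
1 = 1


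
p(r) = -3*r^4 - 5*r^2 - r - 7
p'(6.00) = -2653.00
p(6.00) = -4081.00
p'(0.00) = -1.00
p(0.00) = -7.00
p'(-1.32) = 39.80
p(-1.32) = -23.50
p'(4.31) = -1004.86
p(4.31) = -1139.40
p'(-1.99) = 113.47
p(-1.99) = -71.86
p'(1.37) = -45.56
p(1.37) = -28.32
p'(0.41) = -5.93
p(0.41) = -8.34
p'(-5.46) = 2006.86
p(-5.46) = -2816.79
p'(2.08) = -129.79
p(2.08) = -86.87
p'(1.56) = -62.16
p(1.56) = -38.50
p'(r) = -12*r^3 - 10*r - 1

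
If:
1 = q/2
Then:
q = 2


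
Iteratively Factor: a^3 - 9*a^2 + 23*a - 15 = (a - 1)*(a^2 - 8*a + 15) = (a - 5)*(a - 1)*(a - 3)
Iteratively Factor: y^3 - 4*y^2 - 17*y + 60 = (y + 4)*(y^2 - 8*y + 15) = (y - 5)*(y + 4)*(y - 3)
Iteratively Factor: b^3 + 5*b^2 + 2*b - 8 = (b + 4)*(b^2 + b - 2) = (b - 1)*(b + 4)*(b + 2)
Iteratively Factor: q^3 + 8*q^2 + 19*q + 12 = (q + 1)*(q^2 + 7*q + 12) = (q + 1)*(q + 3)*(q + 4)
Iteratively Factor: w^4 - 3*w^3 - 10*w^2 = (w)*(w^3 - 3*w^2 - 10*w) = w*(w + 2)*(w^2 - 5*w) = w^2*(w + 2)*(w - 5)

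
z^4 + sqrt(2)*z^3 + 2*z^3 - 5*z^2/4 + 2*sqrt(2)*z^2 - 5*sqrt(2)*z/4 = z*(z - 1/2)*(z + 5/2)*(z + sqrt(2))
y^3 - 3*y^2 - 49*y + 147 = (y - 7)*(y - 3)*(y + 7)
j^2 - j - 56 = (j - 8)*(j + 7)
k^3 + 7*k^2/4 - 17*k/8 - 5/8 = (k - 1)*(k + 1/4)*(k + 5/2)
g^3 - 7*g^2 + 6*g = g*(g - 6)*(g - 1)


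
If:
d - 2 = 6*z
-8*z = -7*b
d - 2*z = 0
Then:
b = -4/7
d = -1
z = -1/2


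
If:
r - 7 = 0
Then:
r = 7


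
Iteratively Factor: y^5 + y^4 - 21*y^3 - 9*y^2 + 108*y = (y + 4)*(y^4 - 3*y^3 - 9*y^2 + 27*y) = (y + 3)*(y + 4)*(y^3 - 6*y^2 + 9*y) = (y - 3)*(y + 3)*(y + 4)*(y^2 - 3*y) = (y - 3)^2*(y + 3)*(y + 4)*(y)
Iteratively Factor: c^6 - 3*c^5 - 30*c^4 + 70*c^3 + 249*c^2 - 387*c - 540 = (c - 3)*(c^5 - 30*c^3 - 20*c^2 + 189*c + 180) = (c - 5)*(c - 3)*(c^4 + 5*c^3 - 5*c^2 - 45*c - 36) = (c - 5)*(c - 3)*(c + 1)*(c^3 + 4*c^2 - 9*c - 36) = (c - 5)*(c - 3)*(c + 1)*(c + 3)*(c^2 + c - 12) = (c - 5)*(c - 3)^2*(c + 1)*(c + 3)*(c + 4)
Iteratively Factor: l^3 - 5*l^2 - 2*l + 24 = (l - 3)*(l^2 - 2*l - 8) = (l - 4)*(l - 3)*(l + 2)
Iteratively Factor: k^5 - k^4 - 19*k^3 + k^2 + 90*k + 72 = (k - 4)*(k^4 + 3*k^3 - 7*k^2 - 27*k - 18) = (k - 4)*(k + 3)*(k^3 - 7*k - 6) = (k - 4)*(k + 1)*(k + 3)*(k^2 - k - 6) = (k - 4)*(k - 3)*(k + 1)*(k + 3)*(k + 2)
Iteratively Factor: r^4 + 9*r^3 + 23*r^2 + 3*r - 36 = (r - 1)*(r^3 + 10*r^2 + 33*r + 36) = (r - 1)*(r + 3)*(r^2 + 7*r + 12) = (r - 1)*(r + 3)*(r + 4)*(r + 3)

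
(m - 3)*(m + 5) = m^2 + 2*m - 15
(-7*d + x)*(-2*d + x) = 14*d^2 - 9*d*x + x^2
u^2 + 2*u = u*(u + 2)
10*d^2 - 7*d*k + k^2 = (-5*d + k)*(-2*d + k)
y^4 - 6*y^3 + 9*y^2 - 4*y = y*(y - 4)*(y - 1)^2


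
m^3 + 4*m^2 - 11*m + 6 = (m - 1)^2*(m + 6)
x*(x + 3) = x^2 + 3*x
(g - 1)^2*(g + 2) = g^3 - 3*g + 2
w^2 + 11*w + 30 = (w + 5)*(w + 6)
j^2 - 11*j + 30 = (j - 6)*(j - 5)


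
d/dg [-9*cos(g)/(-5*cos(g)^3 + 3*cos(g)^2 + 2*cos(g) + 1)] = 144*(10*cos(g)^3 - 3*cos(g)^2 + 1)*sin(g)/(-7*cos(g) + 6*cos(2*g) - 5*cos(3*g) + 10)^2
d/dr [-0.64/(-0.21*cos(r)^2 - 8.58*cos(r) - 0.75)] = (0.2688*cos(r) + 5.4912)*sin(r)/(0.21*cos(r)^2 + 8.58*cos(r) + 0.75)^2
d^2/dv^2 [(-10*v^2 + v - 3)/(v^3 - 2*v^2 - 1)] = 2*(-10*v^6 + 3*v^5 - 24*v^4 - 18*v^3 + 30*v^2 - 15*v - 4)/(v^9 - 6*v^8 + 12*v^7 - 11*v^6 + 12*v^5 - 12*v^4 + 3*v^3 - 6*v^2 - 1)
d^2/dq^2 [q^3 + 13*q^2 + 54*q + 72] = 6*q + 26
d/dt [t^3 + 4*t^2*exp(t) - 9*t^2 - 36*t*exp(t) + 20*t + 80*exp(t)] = 4*t^2*exp(t) + 3*t^2 - 28*t*exp(t) - 18*t + 44*exp(t) + 20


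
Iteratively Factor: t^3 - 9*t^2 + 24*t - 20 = (t - 2)*(t^2 - 7*t + 10) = (t - 2)^2*(t - 5)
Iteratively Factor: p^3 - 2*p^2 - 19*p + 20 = (p - 5)*(p^2 + 3*p - 4) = (p - 5)*(p + 4)*(p - 1)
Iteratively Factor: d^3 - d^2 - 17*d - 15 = (d - 5)*(d^2 + 4*d + 3) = (d - 5)*(d + 1)*(d + 3)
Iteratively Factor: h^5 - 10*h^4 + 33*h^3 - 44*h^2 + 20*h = (h - 2)*(h^4 - 8*h^3 + 17*h^2 - 10*h) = (h - 5)*(h - 2)*(h^3 - 3*h^2 + 2*h) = (h - 5)*(h - 2)*(h - 1)*(h^2 - 2*h) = h*(h - 5)*(h - 2)*(h - 1)*(h - 2)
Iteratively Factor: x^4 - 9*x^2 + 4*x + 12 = (x + 1)*(x^3 - x^2 - 8*x + 12) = (x - 2)*(x + 1)*(x^2 + x - 6) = (x - 2)^2*(x + 1)*(x + 3)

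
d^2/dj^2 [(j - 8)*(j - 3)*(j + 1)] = 6*j - 20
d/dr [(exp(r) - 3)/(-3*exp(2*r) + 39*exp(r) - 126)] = ((exp(r) - 3)*(2*exp(r) - 13) - exp(2*r) + 13*exp(r) - 42)*exp(r)/(3*(exp(2*r) - 13*exp(r) + 42)^2)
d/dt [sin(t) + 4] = cos(t)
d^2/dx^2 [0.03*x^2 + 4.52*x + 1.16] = 0.0600000000000000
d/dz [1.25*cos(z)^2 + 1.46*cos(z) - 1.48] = -(2.5*cos(z) + 1.46)*sin(z)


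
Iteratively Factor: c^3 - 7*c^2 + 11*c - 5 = (c - 5)*(c^2 - 2*c + 1) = (c - 5)*(c - 1)*(c - 1)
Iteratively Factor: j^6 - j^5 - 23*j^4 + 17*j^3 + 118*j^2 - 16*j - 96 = (j + 1)*(j^5 - 2*j^4 - 21*j^3 + 38*j^2 + 80*j - 96) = (j - 4)*(j + 1)*(j^4 + 2*j^3 - 13*j^2 - 14*j + 24) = (j - 4)*(j + 1)*(j + 4)*(j^3 - 2*j^2 - 5*j + 6) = (j - 4)*(j + 1)*(j + 2)*(j + 4)*(j^2 - 4*j + 3) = (j - 4)*(j - 3)*(j + 1)*(j + 2)*(j + 4)*(j - 1)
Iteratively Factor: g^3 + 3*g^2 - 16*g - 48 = (g + 3)*(g^2 - 16) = (g - 4)*(g + 3)*(g + 4)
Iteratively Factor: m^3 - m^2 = (m)*(m^2 - m) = m^2*(m - 1)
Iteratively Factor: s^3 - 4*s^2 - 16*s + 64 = (s - 4)*(s^2 - 16) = (s - 4)^2*(s + 4)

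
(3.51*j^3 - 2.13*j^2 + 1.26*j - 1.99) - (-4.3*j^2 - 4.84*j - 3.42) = 3.51*j^3 + 2.17*j^2 + 6.1*j + 1.43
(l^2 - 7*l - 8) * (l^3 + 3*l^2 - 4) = l^5 - 4*l^4 - 29*l^3 - 28*l^2 + 28*l + 32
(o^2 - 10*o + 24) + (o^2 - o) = 2*o^2 - 11*o + 24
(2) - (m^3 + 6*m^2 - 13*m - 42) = -m^3 - 6*m^2 + 13*m + 44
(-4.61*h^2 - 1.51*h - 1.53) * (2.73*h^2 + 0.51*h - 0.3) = -12.5853*h^4 - 6.4734*h^3 - 3.564*h^2 - 0.3273*h + 0.459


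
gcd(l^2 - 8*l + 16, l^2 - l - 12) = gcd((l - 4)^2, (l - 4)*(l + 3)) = l - 4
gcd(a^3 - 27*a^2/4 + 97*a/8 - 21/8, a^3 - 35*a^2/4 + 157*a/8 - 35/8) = a^2 - 15*a/4 + 7/8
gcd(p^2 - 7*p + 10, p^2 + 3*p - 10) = p - 2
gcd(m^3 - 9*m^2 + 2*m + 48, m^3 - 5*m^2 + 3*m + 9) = m - 3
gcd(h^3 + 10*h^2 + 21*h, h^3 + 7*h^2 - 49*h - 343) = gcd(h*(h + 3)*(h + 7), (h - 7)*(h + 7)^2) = h + 7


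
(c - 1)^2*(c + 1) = c^3 - c^2 - c + 1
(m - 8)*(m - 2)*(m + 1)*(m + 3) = m^4 - 6*m^3 - 21*m^2 + 34*m + 48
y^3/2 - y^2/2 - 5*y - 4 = (y/2 + 1)*(y - 4)*(y + 1)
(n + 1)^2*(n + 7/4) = n^3 + 15*n^2/4 + 9*n/2 + 7/4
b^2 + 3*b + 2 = (b + 1)*(b + 2)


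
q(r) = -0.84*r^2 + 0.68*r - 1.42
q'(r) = 0.68 - 1.68*r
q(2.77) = -5.98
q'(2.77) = -3.97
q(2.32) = -4.36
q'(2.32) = -3.22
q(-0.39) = -1.81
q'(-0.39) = 1.34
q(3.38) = -8.72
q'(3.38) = -5.00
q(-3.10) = -11.60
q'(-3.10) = 5.89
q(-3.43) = -13.63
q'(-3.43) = 6.44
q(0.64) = -1.33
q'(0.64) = -0.40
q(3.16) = -7.66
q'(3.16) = -4.63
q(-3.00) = -11.02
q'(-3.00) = 5.72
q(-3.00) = -11.02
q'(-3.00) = 5.72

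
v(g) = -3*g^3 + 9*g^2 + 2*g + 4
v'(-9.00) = -889.00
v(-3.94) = 319.32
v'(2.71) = -15.32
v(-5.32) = 699.79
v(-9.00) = 2902.00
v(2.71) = 15.81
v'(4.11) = -76.05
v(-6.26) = 1080.11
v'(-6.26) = -463.37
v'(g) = -9*g^2 + 18*g + 2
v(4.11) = -44.03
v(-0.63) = 7.06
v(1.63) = 18.18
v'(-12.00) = -1510.00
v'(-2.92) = -127.30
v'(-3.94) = -208.63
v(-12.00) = 6460.00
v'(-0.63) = -12.91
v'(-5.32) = -348.48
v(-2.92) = 149.59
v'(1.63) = 7.43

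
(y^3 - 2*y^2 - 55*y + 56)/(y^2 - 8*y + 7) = (y^2 - y - 56)/(y - 7)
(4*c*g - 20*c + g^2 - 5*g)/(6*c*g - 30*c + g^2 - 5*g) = (4*c + g)/(6*c + g)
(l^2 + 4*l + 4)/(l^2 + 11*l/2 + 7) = 2*(l + 2)/(2*l + 7)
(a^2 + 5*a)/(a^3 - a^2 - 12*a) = (a + 5)/(a^2 - a - 12)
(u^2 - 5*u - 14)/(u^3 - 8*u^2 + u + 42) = 1/(u - 3)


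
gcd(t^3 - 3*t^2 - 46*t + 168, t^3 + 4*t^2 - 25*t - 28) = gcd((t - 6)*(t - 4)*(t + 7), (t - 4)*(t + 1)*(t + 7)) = t^2 + 3*t - 28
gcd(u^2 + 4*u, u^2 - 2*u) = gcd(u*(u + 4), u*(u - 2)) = u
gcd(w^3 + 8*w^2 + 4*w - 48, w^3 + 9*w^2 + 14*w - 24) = w^2 + 10*w + 24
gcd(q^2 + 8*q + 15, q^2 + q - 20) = q + 5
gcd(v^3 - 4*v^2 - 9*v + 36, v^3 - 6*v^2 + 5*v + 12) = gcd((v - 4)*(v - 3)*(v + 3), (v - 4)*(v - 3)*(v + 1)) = v^2 - 7*v + 12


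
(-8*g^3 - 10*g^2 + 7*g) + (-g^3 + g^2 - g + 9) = -9*g^3 - 9*g^2 + 6*g + 9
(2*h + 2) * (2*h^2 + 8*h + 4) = 4*h^3 + 20*h^2 + 24*h + 8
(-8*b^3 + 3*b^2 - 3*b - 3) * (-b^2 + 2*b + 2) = 8*b^5 - 19*b^4 - 7*b^3 + 3*b^2 - 12*b - 6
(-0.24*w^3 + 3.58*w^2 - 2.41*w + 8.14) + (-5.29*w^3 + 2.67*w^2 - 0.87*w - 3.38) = -5.53*w^3 + 6.25*w^2 - 3.28*w + 4.76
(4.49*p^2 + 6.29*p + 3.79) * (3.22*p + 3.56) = 14.4578*p^3 + 36.2382*p^2 + 34.5962*p + 13.4924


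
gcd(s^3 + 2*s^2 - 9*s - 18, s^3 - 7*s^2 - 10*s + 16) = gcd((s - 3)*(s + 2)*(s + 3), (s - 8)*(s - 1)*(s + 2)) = s + 2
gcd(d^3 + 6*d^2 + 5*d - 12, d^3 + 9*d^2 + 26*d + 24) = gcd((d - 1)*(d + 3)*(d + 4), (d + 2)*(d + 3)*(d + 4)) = d^2 + 7*d + 12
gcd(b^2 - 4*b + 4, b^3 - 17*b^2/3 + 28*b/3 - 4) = b - 2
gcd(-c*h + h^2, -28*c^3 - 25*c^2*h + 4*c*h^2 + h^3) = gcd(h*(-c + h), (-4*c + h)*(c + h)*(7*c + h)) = 1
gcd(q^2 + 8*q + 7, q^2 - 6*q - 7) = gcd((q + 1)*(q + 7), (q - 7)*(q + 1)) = q + 1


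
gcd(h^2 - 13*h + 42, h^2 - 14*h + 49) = h - 7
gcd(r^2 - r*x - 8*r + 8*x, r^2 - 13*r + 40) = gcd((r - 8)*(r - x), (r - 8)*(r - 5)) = r - 8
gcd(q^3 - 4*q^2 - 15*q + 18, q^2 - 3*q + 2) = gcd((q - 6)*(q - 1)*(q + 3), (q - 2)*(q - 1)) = q - 1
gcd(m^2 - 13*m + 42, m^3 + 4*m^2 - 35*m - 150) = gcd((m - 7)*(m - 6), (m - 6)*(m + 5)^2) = m - 6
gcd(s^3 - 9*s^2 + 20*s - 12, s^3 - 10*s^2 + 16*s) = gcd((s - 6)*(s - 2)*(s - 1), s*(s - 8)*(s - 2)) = s - 2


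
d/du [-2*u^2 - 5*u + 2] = -4*u - 5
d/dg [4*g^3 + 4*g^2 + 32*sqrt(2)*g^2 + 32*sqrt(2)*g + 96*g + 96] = 12*g^2 + 8*g + 64*sqrt(2)*g + 32*sqrt(2) + 96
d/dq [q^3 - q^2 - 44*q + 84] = 3*q^2 - 2*q - 44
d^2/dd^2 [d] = 0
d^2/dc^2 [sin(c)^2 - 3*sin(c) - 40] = 3*sin(c) + 2*cos(2*c)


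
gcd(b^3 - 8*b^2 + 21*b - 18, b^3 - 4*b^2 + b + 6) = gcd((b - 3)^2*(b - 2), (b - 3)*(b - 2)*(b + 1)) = b^2 - 5*b + 6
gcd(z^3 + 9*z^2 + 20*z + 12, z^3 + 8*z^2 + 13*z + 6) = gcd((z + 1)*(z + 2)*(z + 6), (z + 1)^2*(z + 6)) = z^2 + 7*z + 6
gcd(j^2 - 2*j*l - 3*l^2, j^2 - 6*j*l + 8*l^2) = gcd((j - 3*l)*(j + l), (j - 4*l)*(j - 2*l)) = 1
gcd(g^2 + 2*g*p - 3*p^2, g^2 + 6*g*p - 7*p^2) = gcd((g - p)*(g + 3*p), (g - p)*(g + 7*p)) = -g + p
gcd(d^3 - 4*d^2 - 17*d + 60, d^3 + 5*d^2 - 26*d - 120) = d^2 - d - 20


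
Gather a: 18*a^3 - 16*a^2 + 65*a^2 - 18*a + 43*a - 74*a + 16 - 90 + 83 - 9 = 18*a^3 + 49*a^2 - 49*a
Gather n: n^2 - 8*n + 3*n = n^2 - 5*n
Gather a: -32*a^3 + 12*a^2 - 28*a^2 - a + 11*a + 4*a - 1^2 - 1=-32*a^3 - 16*a^2 + 14*a - 2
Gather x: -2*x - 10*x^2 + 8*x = -10*x^2 + 6*x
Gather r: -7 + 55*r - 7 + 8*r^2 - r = 8*r^2 + 54*r - 14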